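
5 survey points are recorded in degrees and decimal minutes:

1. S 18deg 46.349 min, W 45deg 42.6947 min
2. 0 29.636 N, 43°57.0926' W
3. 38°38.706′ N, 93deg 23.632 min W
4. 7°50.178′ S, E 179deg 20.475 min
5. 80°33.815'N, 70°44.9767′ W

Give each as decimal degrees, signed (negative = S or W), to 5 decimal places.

Point 1:
  φ: 18 + 46.349/60 = 18.772483
  hemisphere S, so the sign is −
  λ: 42.6947′ = 0.711578°; total 45.711578
  W → negative
Point 2:
  Lat: 0 + 29.636/60 = 0.493933
  N → positive
  λ: 43 + 57.0926/60 = 43.951543
  W ⇒ negate
Point 3:
  Lat: 38 + 38.706/60 = 38.645100
  N → positive
  Longitude: 23.632′ = 0.393867°; total 93.393867
  W → negative
Point 4:
  φ: 50.178′ = 0.836300°; total 7.836300
  S → negative
  Lon: 20.475′ = 0.341250°; total 179.341250
  E ⇒ keep positive
Point 5:
  φ: 33.815′ = 0.563583°; total 80.563583
  N ⇒ keep positive
  λ: 70 + 44.9767/60 = 70.749612
  W ⇒ negate

1. -18.77248, -45.71158
2. 0.49393, -43.95154
3. 38.64510, -93.39387
4. -7.83630, 179.34125
5. 80.56358, -70.74961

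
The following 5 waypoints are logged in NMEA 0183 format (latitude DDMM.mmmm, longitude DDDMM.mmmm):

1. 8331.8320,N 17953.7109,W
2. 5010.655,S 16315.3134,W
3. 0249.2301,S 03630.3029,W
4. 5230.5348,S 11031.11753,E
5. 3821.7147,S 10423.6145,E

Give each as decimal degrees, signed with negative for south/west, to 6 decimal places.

Point 1:
  Lat: split at 2 digits → 83° and 31.832′; 83 + 31.832/60 = 83.5305333
  N → positive
  Lon: split at 3 digits → 179° and 53.7109′; 179 + 53.7109/60 = 179.8951817
  hemisphere W, so the sign is −
Point 2:
  φ: split at 2 digits → 50° and 10.655′; 50 + 10.655/60 = 50.1775833
  S ⇒ negate
  λ: degrees = first 3 digits = 163, minutes = 15.3134; 163 + 15.3134/60 = 163.2552233
  W → negative
Point 3:
  Latitude: split at 2 digits → 02° and 49.2301′; 2 + 49.2301/60 = 2.8205017
  hemisphere S, so the sign is −
  Lon: split at 3 digits → 036° and 30.3029′; 36 + 30.3029/60 = 36.5050483
  W → negative
Point 4:
  Lat: split at 2 digits → 52° and 30.5348′; 52 + 30.5348/60 = 52.5089133
  S ⇒ negate
  Lon: split at 3 digits → 110° and 31.11753′; 110 + 31.11753/60 = 110.5186255
  E ⇒ keep positive
Point 5:
  Latitude: split at 2 digits → 38° and 21.7147′; 38 + 21.7147/60 = 38.3619117
  S ⇒ negate
  Longitude: split at 3 digits → 104° and 23.6145′; 104 + 23.6145/60 = 104.3935750
  E → positive

1. 83.530533, -179.895182
2. -50.177583, -163.255223
3. -2.820502, -36.505048
4. -52.508913, 110.518626
5. -38.361912, 104.393575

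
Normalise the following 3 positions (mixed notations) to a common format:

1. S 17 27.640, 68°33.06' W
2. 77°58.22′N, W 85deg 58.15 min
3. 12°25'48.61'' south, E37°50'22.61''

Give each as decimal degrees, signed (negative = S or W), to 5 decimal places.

Point 1:
  Latitude: 17 + 27.64/60 = 17.460667
  hemisphere S, so the sign is −
  Lon: 33.06′ = 0.551000°; total 68.551000
  W ⇒ negate
Point 2:
  Latitude: 58.22′ = 0.970333°; total 77.970333
  N ⇒ keep positive
  Longitude: 58.15′ = 0.969167°; total 85.969167
  W → negative
Point 3:
  φ: 12 + 25/60 + 48.61/3600 = 12.430169
  hemisphere S, so the sign is −
  Lon: 50′ + 22.61″ = 50.37683′; 37 + 50.37683/60 = 37.839614
  E → positive

1. -17.46067, -68.55100
2. 77.97033, -85.96917
3. -12.43017, 37.83961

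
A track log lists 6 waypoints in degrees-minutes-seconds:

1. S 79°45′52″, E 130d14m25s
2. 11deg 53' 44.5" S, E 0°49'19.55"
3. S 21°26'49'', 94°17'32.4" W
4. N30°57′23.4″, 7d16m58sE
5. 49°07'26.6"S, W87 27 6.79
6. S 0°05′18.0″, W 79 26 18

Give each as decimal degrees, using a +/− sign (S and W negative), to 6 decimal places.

1. -79.764444, 130.240278
2. -11.895694, 0.822097
3. -21.446944, -94.292333
4. 30.956500, 7.282778
5. -49.124056, -87.451886
6. -0.088333, -79.438333

Point 1:
  Lat: 45′ + 52″ = 45.86667′; 79 + 45.86667/60 = 79.7644444
  S ⇒ negate
  λ: 130 + 14/60 + 25/3600 = 130.2402778
  E → positive
Point 2:
  Lat: 11 + 53/60 + 44.5/3600 = 11.8956944
  S ⇒ negate
  Lon: 0 + 49/60 + 19.55/3600 = 0.8220972
  E ⇒ keep positive
Point 3:
  φ: 21° + 26/60 + 49/3600 = 21 + 0.433333 + 0.013611 = 21.4469444
  hemisphere S, so the sign is −
  Longitude: 94 + 17/60 + 32.4/3600 = 94.2923333
  W → negative
Point 4:
  φ: 30 + 57/60 + 23.4/3600 = 30.9565000
  N ⇒ keep positive
  Longitude: 7 + 16/60 + 58/3600 = 7.2827778
  E → positive
Point 5:
  φ: 49 + 7/60 + 26.6/3600 = 49.1240556
  hemisphere S, so the sign is −
  Longitude: 27′ + 6.79″ = 27.11317′; 87 + 27.11317/60 = 87.4518861
  hemisphere W, so the sign is −
Point 6:
  Lat: 0° + 5/60 + 18/3600 = 0 + 0.083333 + 0.005000 = 0.0883333
  S ⇒ negate
  Lon: 79 + 26/60 + 18/3600 = 79.4383333
  W ⇒ negate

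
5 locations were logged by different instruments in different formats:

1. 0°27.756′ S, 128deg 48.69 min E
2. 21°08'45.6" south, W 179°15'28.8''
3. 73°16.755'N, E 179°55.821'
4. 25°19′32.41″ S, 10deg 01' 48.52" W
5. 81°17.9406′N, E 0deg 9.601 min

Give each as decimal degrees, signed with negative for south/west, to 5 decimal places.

1. -0.46260, 128.81150
2. -21.14600, -179.25800
3. 73.27925, 179.93035
4. -25.32567, -10.03014
5. 81.29901, 0.16002

Point 1:
  Latitude: 0 + 27.756/60 = 0.462600
  S → negative
  Longitude: 48.69′ = 0.811500°; total 128.811500
  E → positive
Point 2:
  Latitude: 21° + 8/60 + 45.6/3600 = 21 + 0.133333 + 0.012667 = 21.146000
  S → negative
  Lon: 179 + 15/60 + 28.8/3600 = 179.258000
  W ⇒ negate
Point 3:
  φ: 16.755′ = 0.279250°; total 73.279250
  N ⇒ keep positive
  Lon: 179 + 55.821/60 = 179.930350
  E → positive
Point 4:
  Latitude: 25° + 19/60 + 32.41/3600 = 25 + 0.316667 + 0.009003 = 25.325669
  hemisphere S, so the sign is −
  Longitude: 1′ + 48.52″ = 1.80867′; 10 + 1.80867/60 = 10.030144
  W ⇒ negate
Point 5:
  Lat: 81 + 17.9406/60 = 81.299010
  N ⇒ keep positive
  Lon: 0 + 9.601/60 = 0.160017
  E ⇒ keep positive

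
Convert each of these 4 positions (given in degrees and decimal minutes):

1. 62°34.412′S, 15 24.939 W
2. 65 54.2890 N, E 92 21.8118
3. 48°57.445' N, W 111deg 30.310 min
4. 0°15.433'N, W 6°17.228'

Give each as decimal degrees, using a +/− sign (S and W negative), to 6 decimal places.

Point 1:
  Lat: 34.412′ = 0.573533°; total 62.5735333
  S → negative
  Longitude: 15 + 24.939/60 = 15.4156500
  hemisphere W, so the sign is −
Point 2:
  Latitude: 65 + 54.289/60 = 65.9048167
  N ⇒ keep positive
  Longitude: 21.8118′ = 0.363530°; total 92.3635300
  E ⇒ keep positive
Point 3:
  Lat: 48 + 57.445/60 = 48.9574167
  N → positive
  λ: 111 + 30.31/60 = 111.5051667
  W ⇒ negate
Point 4:
  Latitude: 15.433′ = 0.257217°; total 0.2572167
  N ⇒ keep positive
  Longitude: 6 + 17.228/60 = 6.2871333
  W ⇒ negate

1. -62.573533, -15.415650
2. 65.904817, 92.363530
3. 48.957417, -111.505167
4. 0.257217, -6.287133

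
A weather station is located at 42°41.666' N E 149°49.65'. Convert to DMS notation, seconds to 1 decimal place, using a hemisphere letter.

42°41′40.0″ N, 149°49′39.0″ E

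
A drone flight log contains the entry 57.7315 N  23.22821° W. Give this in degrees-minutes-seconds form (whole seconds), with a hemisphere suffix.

Latitude: 0.731500 × 60 = 43.89000′ → 43′, remainder × 60 = 53.40″
Longitude: 0.228210 × 60 = 13.69260′ → 13′, remainder × 60 = 41.56″

57°43′53″ N, 23°13′42″ W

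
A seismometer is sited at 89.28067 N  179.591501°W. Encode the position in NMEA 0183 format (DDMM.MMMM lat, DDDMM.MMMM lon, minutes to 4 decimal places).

Latitude: minutes = (89.280670 − 89) × 60 = 16.840200
Longitude: fractional part 0.591501 → 35.490060 minutes

8916.8402,N / 17935.4901,W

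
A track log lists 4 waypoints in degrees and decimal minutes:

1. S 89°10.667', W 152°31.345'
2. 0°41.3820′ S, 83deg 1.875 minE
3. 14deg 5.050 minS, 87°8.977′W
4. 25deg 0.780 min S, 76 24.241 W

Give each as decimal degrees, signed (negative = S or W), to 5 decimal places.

1. -89.17778, -152.52242
2. -0.68970, 83.03125
3. -14.08417, -87.14962
4. -25.01300, -76.40402

Point 1:
  Lat: 10.667′ = 0.177783°; total 89.177783
  hemisphere S, so the sign is −
  Lon: 31.345′ = 0.522417°; total 152.522417
  W → negative
Point 2:
  Lat: 41.382′ = 0.689700°; total 0.689700
  hemisphere S, so the sign is −
  λ: 83 + 1.875/60 = 83.031250
  E → positive
Point 3:
  Lat: 14 + 5.05/60 = 14.084167
  S ⇒ negate
  Longitude: 8.977′ = 0.149617°; total 87.149617
  W ⇒ negate
Point 4:
  Lat: 25 + 0.78/60 = 25.013000
  S ⇒ negate
  Longitude: 24.241′ = 0.404017°; total 76.404017
  hemisphere W, so the sign is −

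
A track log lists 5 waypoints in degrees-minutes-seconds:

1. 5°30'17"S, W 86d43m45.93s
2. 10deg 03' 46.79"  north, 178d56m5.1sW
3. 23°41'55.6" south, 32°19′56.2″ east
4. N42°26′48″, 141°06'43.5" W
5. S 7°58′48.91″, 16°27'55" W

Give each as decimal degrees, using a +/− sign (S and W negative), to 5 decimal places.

1. -5.50472, -86.72943
2. 10.06300, -178.93475
3. -23.69878, 32.33228
4. 42.44667, -141.11208
5. -7.98025, -16.46528

Point 1:
  φ: 5 + 30/60 + 17/3600 = 5.504722
  S ⇒ negate
  λ: 86° + 43/60 + 45.93/3600 = 86 + 0.716667 + 0.012758 = 86.729425
  hemisphere W, so the sign is −
Point 2:
  φ: 3′ + 46.79″ = 3.77983′; 10 + 3.77983/60 = 10.062997
  N ⇒ keep positive
  Longitude: 178° + 56/60 + 5.1/3600 = 178 + 0.933333 + 0.001417 = 178.934750
  W → negative
Point 3:
  Latitude: 23 + 41/60 + 55.6/3600 = 23.698778
  S → negative
  Longitude: 32° + 19/60 + 56.2/3600 = 32 + 0.316667 + 0.015611 = 32.332278
  E → positive
Point 4:
  Lat: 26′ + 48″ = 26.80000′; 42 + 26.80000/60 = 42.446667
  N ⇒ keep positive
  Longitude: 141° + 6/60 + 43.5/3600 = 141 + 0.100000 + 0.012083 = 141.112083
  W → negative
Point 5:
  Lat: 58′ + 48.91″ = 58.81517′; 7 + 58.81517/60 = 7.980253
  hemisphere S, so the sign is −
  λ: 16 + 27/60 + 55/3600 = 16.465278
  hemisphere W, so the sign is −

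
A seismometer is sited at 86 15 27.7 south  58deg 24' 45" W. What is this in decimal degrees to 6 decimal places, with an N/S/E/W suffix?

86.257694° S, 58.412500° W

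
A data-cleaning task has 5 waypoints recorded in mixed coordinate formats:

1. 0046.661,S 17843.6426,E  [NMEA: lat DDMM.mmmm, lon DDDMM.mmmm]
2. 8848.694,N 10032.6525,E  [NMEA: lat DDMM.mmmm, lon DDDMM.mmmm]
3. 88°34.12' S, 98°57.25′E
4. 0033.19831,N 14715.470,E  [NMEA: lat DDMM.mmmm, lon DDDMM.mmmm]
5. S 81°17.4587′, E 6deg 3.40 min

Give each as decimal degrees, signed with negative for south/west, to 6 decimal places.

1. -0.777683, 178.727377
2. 88.811567, 100.544208
3. -88.568667, 98.954167
4. 0.553305, 147.257833
5. -81.290978, 6.056667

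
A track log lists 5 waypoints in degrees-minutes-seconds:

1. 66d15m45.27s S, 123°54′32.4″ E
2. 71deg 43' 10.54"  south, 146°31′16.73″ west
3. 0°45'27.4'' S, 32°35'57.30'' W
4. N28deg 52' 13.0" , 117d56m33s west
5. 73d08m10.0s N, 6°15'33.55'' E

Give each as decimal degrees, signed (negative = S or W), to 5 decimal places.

1. -66.26258, 123.90900
2. -71.71959, -146.52131
3. -0.75761, -32.59925
4. 28.87028, -117.94250
5. 73.13611, 6.25932

Point 1:
  Latitude: 66 + 15/60 + 45.27/3600 = 66.262575
  S ⇒ negate
  Lon: 123 + 54/60 + 32.4/3600 = 123.909000
  E → positive
Point 2:
  Lat: 71 + 43/60 + 10.54/3600 = 71.719594
  S → negative
  Lon: 146° + 31/60 + 16.73/3600 = 146 + 0.516667 + 0.004647 = 146.521314
  hemisphere W, so the sign is −
Point 3:
  Lat: 0° + 45/60 + 27.4/3600 = 0 + 0.750000 + 0.007611 = 0.757611
  hemisphere S, so the sign is −
  Lon: 32° + 35/60 + 57.3/3600 = 32 + 0.583333 + 0.015917 = 32.599250
  W → negative
Point 4:
  Latitude: 28 + 52/60 + 13/3600 = 28.870278
  N → positive
  Lon: 56′ + 33″ = 56.55000′; 117 + 56.55000/60 = 117.942500
  W → negative
Point 5:
  Latitude: 73 + 8/60 + 10/3600 = 73.136111
  N → positive
  Longitude: 6 + 15/60 + 33.55/3600 = 6.259319
  E → positive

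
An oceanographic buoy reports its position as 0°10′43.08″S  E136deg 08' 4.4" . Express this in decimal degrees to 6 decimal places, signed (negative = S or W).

-0.178633, 136.134556

Lat: 10′ + 43.08″ = 10.71800′; 0 + 10.71800/60 = 0.1786333
hemisphere S, so the sign is −
λ: 136 + 8/60 + 4.4/3600 = 136.1345556
E ⇒ keep positive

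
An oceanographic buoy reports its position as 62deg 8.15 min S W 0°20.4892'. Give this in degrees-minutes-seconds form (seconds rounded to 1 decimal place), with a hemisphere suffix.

62°08′9.0″ S, 0°20′29.4″ W

φ: fractional minutes 0.15000 × 60 = 9.000″
Longitude: 20.48920′ → 20′ and 0.48920 × 60 = 29.352″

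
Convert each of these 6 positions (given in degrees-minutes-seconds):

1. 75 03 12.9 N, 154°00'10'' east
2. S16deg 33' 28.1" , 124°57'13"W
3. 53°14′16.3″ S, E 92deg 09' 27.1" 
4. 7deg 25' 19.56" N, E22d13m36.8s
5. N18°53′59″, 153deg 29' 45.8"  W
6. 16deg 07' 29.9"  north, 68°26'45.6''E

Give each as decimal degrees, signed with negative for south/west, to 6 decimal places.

Point 1:
  φ: 75 + 3/60 + 12.9/3600 = 75.0535833
  N → positive
  Longitude: 154 + 0/60 + 10/3600 = 154.0027778
  E ⇒ keep positive
Point 2:
  Lat: 16 + 33/60 + 28.1/3600 = 16.5578056
  S → negative
  Lon: 57′ + 13″ = 57.21667′; 124 + 57.21667/60 = 124.9536111
  W → negative
Point 3:
  Lat: 14′ + 16.3″ = 14.27167′; 53 + 14.27167/60 = 53.2378611
  S ⇒ negate
  Lon: 92 + 9/60 + 27.1/3600 = 92.1575278
  E → positive
Point 4:
  Lat: 25′ + 19.56″ = 25.32600′; 7 + 25.32600/60 = 7.4221000
  N ⇒ keep positive
  Lon: 13′ + 36.8″ = 13.61333′; 22 + 13.61333/60 = 22.2268889
  E ⇒ keep positive
Point 5:
  Latitude: 18 + 53/60 + 59/3600 = 18.8997222
  N ⇒ keep positive
  Longitude: 29′ + 45.8″ = 29.76333′; 153 + 29.76333/60 = 153.4960556
  W ⇒ negate
Point 6:
  Lat: 16° + 7/60 + 29.9/3600 = 16 + 0.116667 + 0.008306 = 16.1249722
  N ⇒ keep positive
  Lon: 26′ + 45.6″ = 26.76000′; 68 + 26.76000/60 = 68.4460000
  E ⇒ keep positive

1. 75.053583, 154.002778
2. -16.557806, -124.953611
3. -53.237861, 92.157528
4. 7.422100, 22.226889
5. 18.899722, -153.496056
6. 16.124972, 68.446000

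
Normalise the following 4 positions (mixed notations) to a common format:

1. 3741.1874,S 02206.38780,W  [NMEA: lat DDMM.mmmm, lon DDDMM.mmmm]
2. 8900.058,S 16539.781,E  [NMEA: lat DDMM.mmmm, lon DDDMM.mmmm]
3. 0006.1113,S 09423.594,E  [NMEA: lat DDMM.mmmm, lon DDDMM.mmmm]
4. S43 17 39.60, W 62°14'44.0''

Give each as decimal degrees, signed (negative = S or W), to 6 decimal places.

1. -37.686457, -22.106463
2. -89.000967, 165.663017
3. -0.101855, 94.393233
4. -43.294333, -62.245556

Point 1:
  Latitude: degrees = first 2 digits = 37, minutes = 41.1874; 37 + 41.1874/60 = 37.6864567
  S → negative
  Longitude: degrees = first 3 digits = 22, minutes = 6.3878; 22 + 6.3878/60 = 22.1064633
  W → negative
Point 2:
  φ: degrees = first 2 digits = 89, minutes = 0.058; 89 + 0.058/60 = 89.0009667
  S → negative
  Lon: degrees = first 3 digits = 165, minutes = 39.781; 165 + 39.781/60 = 165.6630167
  E → positive
Point 3:
  φ: split at 2 digits → 00° and 6.1113′; 0 + 6.1113/60 = 0.1018550
  S → negative
  Lon: split at 3 digits → 094° and 23.594′; 94 + 23.594/60 = 94.3932333
  E ⇒ keep positive
Point 4:
  Lat: 43 + 17/60 + 39.6/3600 = 43.2943333
  hemisphere S, so the sign is −
  Longitude: 62° + 14/60 + 44/3600 = 62 + 0.233333 + 0.012222 = 62.2455556
  W → negative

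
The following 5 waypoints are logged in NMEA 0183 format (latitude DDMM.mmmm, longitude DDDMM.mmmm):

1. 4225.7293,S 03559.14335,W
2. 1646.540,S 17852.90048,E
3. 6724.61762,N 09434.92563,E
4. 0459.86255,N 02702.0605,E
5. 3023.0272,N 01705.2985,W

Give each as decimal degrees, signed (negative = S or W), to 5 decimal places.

1. -42.42882, -35.98572
2. -16.77567, 178.88167
3. 67.41029, 94.58209
4. 4.99771, 27.03434
5. 30.38379, -17.08831

Point 1:
  Latitude: split at 2 digits → 42° and 25.7293′; 42 + 25.7293/60 = 42.428822
  S → negative
  Longitude: split at 3 digits → 035° and 59.14335′; 35 + 59.14335/60 = 35.985723
  W → negative
Point 2:
  Lat: split at 2 digits → 16° and 46.54′; 16 + 46.54/60 = 16.775667
  S → negative
  λ: degrees = first 3 digits = 178, minutes = 52.90048; 178 + 52.90048/60 = 178.881675
  E → positive
Point 3:
  φ: degrees = first 2 digits = 67, minutes = 24.61762; 67 + 24.61762/60 = 67.410294
  N ⇒ keep positive
  λ: split at 3 digits → 094° and 34.92563′; 94 + 34.92563/60 = 94.582094
  E ⇒ keep positive
Point 4:
  φ: split at 2 digits → 04° and 59.86255′; 4 + 59.86255/60 = 4.997709
  N → positive
  Longitude: degrees = first 3 digits = 27, minutes = 2.0605; 27 + 2.0605/60 = 27.034342
  E ⇒ keep positive
Point 5:
  Latitude: degrees = first 2 digits = 30, minutes = 23.0272; 30 + 23.0272/60 = 30.383787
  N ⇒ keep positive
  λ: degrees = first 3 digits = 17, minutes = 5.2985; 17 + 5.2985/60 = 17.088308
  W → negative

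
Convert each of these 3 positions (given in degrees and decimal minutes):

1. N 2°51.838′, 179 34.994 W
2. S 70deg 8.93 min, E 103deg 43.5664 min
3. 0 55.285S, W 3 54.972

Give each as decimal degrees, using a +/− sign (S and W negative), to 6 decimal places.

1. 2.863967, -179.583233
2. -70.148833, 103.726107
3. -0.921417, -3.916200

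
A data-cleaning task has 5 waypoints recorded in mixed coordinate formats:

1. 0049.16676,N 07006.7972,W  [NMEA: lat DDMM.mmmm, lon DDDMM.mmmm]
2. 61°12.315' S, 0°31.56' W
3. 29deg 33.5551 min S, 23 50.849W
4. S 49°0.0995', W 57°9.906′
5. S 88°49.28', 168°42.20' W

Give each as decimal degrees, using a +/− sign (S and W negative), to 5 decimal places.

1. 0.81945, -70.11329
2. -61.20525, -0.52600
3. -29.55925, -23.84748
4. -49.00166, -57.16510
5. -88.82133, -168.70333

Point 1:
  Lat: split at 2 digits → 00° and 49.16676′; 0 + 49.16676/60 = 0.819446
  N ⇒ keep positive
  Lon: split at 3 digits → 070° and 6.7972′; 70 + 6.7972/60 = 70.113287
  hemisphere W, so the sign is −
Point 2:
  Lat: 12.315′ = 0.205250°; total 61.205250
  hemisphere S, so the sign is −
  Longitude: 31.56′ = 0.526000°; total 0.526000
  hemisphere W, so the sign is −
Point 3:
  Latitude: 29 + 33.5551/60 = 29.559252
  S ⇒ negate
  λ: 50.849′ = 0.847483°; total 23.847483
  W → negative
Point 4:
  φ: 0.0995′ = 0.001658°; total 49.001658
  S → negative
  Lon: 57 + 9.906/60 = 57.165100
  hemisphere W, so the sign is −
Point 5:
  Latitude: 49.28′ = 0.821333°; total 88.821333
  hemisphere S, so the sign is −
  λ: 42.2′ = 0.703333°; total 168.703333
  W ⇒ negate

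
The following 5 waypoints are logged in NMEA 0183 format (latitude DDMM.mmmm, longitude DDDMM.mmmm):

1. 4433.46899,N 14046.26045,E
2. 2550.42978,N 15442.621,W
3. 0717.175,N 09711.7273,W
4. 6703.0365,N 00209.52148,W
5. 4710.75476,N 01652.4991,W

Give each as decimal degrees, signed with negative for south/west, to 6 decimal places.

Point 1:
  φ: split at 2 digits → 44° and 33.46899′; 44 + 33.46899/60 = 44.5578165
  N ⇒ keep positive
  Longitude: split at 3 digits → 140° and 46.26045′; 140 + 46.26045/60 = 140.7710075
  E ⇒ keep positive
Point 2:
  Latitude: split at 2 digits → 25° and 50.42978′; 25 + 50.42978/60 = 25.8404963
  N → positive
  Lon: split at 3 digits → 154° and 42.621′; 154 + 42.621/60 = 154.7103500
  W ⇒ negate
Point 3:
  φ: degrees = first 2 digits = 7, minutes = 17.175; 7 + 17.175/60 = 7.2862500
  N → positive
  Longitude: degrees = first 3 digits = 97, minutes = 11.7273; 97 + 11.7273/60 = 97.1954550
  W → negative
Point 4:
  Latitude: split at 2 digits → 67° and 3.0365′; 67 + 3.0365/60 = 67.0506083
  N ⇒ keep positive
  λ: degrees = first 3 digits = 2, minutes = 9.52148; 2 + 9.52148/60 = 2.1586913
  W ⇒ negate
Point 5:
  Latitude: degrees = first 2 digits = 47, minutes = 10.75476; 47 + 10.75476/60 = 47.1792460
  N ⇒ keep positive
  Lon: degrees = first 3 digits = 16, minutes = 52.4991; 16 + 52.4991/60 = 16.8749850
  hemisphere W, so the sign is −

1. 44.557817, 140.771008
2. 25.840496, -154.710350
3. 7.286250, -97.195455
4. 67.050608, -2.158691
5. 47.179246, -16.874985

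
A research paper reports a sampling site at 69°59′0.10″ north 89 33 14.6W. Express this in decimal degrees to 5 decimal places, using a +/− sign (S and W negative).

69.98336, -89.55406

φ: 69° + 59/60 + 0.1/3600 = 69 + 0.983333 + 0.000028 = 69.983361
N ⇒ keep positive
Lon: 89° + 33/60 + 14.6/3600 = 89 + 0.550000 + 0.004056 = 89.554056
W ⇒ negate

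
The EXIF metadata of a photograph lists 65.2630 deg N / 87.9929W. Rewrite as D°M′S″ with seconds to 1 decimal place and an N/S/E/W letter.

Lat: 0.263000 × 60 = 15.78000′ → 15′, remainder × 60 = 46.800″
Lon: 0.992900° → 59.57400′; 0.57400 × 60 = 34.440″

65°15′46.8″ N, 87°59′34.4″ W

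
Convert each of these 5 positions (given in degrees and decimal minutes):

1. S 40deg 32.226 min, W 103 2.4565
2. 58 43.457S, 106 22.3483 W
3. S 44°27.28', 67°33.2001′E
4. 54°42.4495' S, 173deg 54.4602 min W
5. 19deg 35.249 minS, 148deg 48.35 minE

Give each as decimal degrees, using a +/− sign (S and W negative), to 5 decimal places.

1. -40.53710, -103.04094
2. -58.72428, -106.37247
3. -44.45467, 67.55334
4. -54.70749, -173.90767
5. -19.58748, 148.80583

Point 1:
  Latitude: 40 + 32.226/60 = 40.537100
  hemisphere S, so the sign is −
  λ: 2.4565′ = 0.040942°; total 103.040942
  W → negative
Point 2:
  Latitude: 43.457′ = 0.724283°; total 58.724283
  hemisphere S, so the sign is −
  Longitude: 22.3483′ = 0.372472°; total 106.372472
  W ⇒ negate
Point 3:
  Latitude: 27.28′ = 0.454667°; total 44.454667
  S → negative
  λ: 33.2001′ = 0.553335°; total 67.553335
  E → positive
Point 4:
  Lat: 54 + 42.4495/60 = 54.707492
  hemisphere S, so the sign is −
  Longitude: 54.4602′ = 0.907670°; total 173.907670
  W → negative
Point 5:
  Latitude: 35.249′ = 0.587483°; total 19.587483
  S → negative
  Longitude: 48.35′ = 0.805833°; total 148.805833
  E → positive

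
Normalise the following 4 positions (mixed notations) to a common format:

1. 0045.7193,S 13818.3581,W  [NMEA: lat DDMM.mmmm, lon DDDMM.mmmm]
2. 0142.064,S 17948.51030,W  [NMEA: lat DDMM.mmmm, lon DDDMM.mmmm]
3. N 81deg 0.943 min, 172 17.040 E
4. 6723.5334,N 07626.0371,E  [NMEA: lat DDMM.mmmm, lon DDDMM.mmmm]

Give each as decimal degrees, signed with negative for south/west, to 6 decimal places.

1. -0.761988, -138.305968
2. -1.701067, -179.808505
3. 81.015717, 172.284000
4. 67.392223, 76.433952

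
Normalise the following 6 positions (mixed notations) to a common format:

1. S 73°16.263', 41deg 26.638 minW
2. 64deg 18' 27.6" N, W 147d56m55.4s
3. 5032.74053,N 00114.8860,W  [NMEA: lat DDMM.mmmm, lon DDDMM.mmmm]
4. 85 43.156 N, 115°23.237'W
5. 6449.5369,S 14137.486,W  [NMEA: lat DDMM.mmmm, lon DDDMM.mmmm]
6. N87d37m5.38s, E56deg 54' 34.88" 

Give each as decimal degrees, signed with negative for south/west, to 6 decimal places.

Point 1:
  Latitude: 73 + 16.263/60 = 73.2710500
  S ⇒ negate
  λ: 26.638′ = 0.443967°; total 41.4439667
  hemisphere W, so the sign is −
Point 2:
  Latitude: 64° + 18/60 + 27.6/3600 = 64 + 0.300000 + 0.007667 = 64.3076667
  N ⇒ keep positive
  λ: 147 + 56/60 + 55.4/3600 = 147.9487222
  W → negative
Point 3:
  Lat: split at 2 digits → 50° and 32.74053′; 50 + 32.74053/60 = 50.5456755
  N ⇒ keep positive
  λ: split at 3 digits → 001° and 14.886′; 1 + 14.886/60 = 1.2481000
  W ⇒ negate
Point 4:
  Lat: 43.156′ = 0.719267°; total 85.7192667
  N → positive
  Lon: 23.237′ = 0.387283°; total 115.3872833
  hemisphere W, so the sign is −
Point 5:
  Latitude: split at 2 digits → 64° and 49.5369′; 64 + 49.5369/60 = 64.8256150
  hemisphere S, so the sign is −
  λ: degrees = first 3 digits = 141, minutes = 37.486; 141 + 37.486/60 = 141.6247667
  W → negative
Point 6:
  Lat: 37′ + 5.38″ = 37.08967′; 87 + 37.08967/60 = 87.6181611
  N ⇒ keep positive
  Lon: 54′ + 34.88″ = 54.58133′; 56 + 54.58133/60 = 56.9096889
  E → positive

1. -73.271050, -41.443967
2. 64.307667, -147.948722
3. 50.545676, -1.248100
4. 85.719267, -115.387283
5. -64.825615, -141.624767
6. 87.618161, 56.909689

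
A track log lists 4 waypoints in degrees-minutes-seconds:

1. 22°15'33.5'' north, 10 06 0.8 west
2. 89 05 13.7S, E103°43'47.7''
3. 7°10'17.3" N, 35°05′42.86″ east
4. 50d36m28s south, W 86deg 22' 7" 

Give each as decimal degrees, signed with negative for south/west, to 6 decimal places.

Point 1:
  φ: 22° + 15/60 + 33.5/3600 = 22 + 0.250000 + 0.009306 = 22.2593056
  N → positive
  Longitude: 10° + 6/60 + 0.8/3600 = 10 + 0.100000 + 0.000222 = 10.1002222
  W → negative
Point 2:
  Latitude: 89 + 5/60 + 13.7/3600 = 89.0871389
  S → negative
  Longitude: 103 + 43/60 + 47.7/3600 = 103.7299167
  E → positive
Point 3:
  φ: 7° + 10/60 + 17.3/3600 = 7 + 0.166667 + 0.004806 = 7.1714722
  N → positive
  λ: 35° + 5/60 + 42.86/3600 = 35 + 0.083333 + 0.011906 = 35.0952389
  E → positive
Point 4:
  Latitude: 36′ + 28″ = 36.46667′; 50 + 36.46667/60 = 50.6077778
  hemisphere S, so the sign is −
  Longitude: 22′ + 7″ = 22.11667′; 86 + 22.11667/60 = 86.3686111
  hemisphere W, so the sign is −

1. 22.259306, -10.100222
2. -89.087139, 103.729917
3. 7.171472, 35.095239
4. -50.607778, -86.368611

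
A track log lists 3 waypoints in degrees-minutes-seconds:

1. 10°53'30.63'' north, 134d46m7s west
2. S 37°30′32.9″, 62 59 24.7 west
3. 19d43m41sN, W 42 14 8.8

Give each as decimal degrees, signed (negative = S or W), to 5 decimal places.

1. 10.89184, -134.76861
2. -37.50914, -62.99019
3. 19.72806, -42.23578

Point 1:
  Lat: 10 + 53/60 + 30.63/3600 = 10.891842
  N ⇒ keep positive
  λ: 134° + 46/60 + 7/3600 = 134 + 0.766667 + 0.001944 = 134.768611
  hemisphere W, so the sign is −
Point 2:
  Latitude: 37 + 30/60 + 32.9/3600 = 37.509139
  S → negative
  Longitude: 62 + 59/60 + 24.7/3600 = 62.990194
  hemisphere W, so the sign is −
Point 3:
  Latitude: 19° + 43/60 + 41/3600 = 19 + 0.716667 + 0.011389 = 19.728056
  N ⇒ keep positive
  λ: 42 + 14/60 + 8.8/3600 = 42.235778
  W → negative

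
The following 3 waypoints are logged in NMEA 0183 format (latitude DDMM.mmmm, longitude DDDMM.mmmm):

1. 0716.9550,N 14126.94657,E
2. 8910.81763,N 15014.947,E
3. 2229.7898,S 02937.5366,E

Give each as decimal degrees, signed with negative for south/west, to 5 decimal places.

1. 7.28258, 141.44911
2. 89.18029, 150.24912
3. -22.49650, 29.62561

Point 1:
  φ: split at 2 digits → 07° and 16.955′; 7 + 16.955/60 = 7.282583
  N → positive
  Longitude: split at 3 digits → 141° and 26.94657′; 141 + 26.94657/60 = 141.449110
  E → positive
Point 2:
  φ: degrees = first 2 digits = 89, minutes = 10.81763; 89 + 10.81763/60 = 89.180294
  N → positive
  Lon: split at 3 digits → 150° and 14.947′; 150 + 14.947/60 = 150.249117
  E ⇒ keep positive
Point 3:
  Latitude: split at 2 digits → 22° and 29.7898′; 22 + 29.7898/60 = 22.496497
  hemisphere S, so the sign is −
  λ: split at 3 digits → 029° and 37.5366′; 29 + 37.5366/60 = 29.625610
  E ⇒ keep positive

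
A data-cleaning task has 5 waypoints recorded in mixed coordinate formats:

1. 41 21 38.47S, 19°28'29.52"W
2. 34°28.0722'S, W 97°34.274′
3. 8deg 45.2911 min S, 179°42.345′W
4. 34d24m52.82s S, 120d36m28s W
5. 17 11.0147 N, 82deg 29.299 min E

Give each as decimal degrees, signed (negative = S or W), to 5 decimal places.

1. -41.36069, -19.47487
2. -34.46787, -97.57123
3. -8.75485, -179.70575
4. -34.41467, -120.60778
5. 17.18358, 82.48832

Point 1:
  Lat: 41° + 21/60 + 38.47/3600 = 41 + 0.350000 + 0.010686 = 41.360686
  hemisphere S, so the sign is −
  λ: 28′ + 29.52″ = 28.49200′; 19 + 28.49200/60 = 19.474867
  W → negative
Point 2:
  Lat: 34 + 28.0722/60 = 34.467870
  S → negative
  λ: 34.274′ = 0.571233°; total 97.571233
  hemisphere W, so the sign is −
Point 3:
  φ: 8 + 45.2911/60 = 8.754852
  S ⇒ negate
  λ: 179 + 42.345/60 = 179.705750
  W ⇒ negate
Point 4:
  Lat: 34 + 24/60 + 52.82/3600 = 34.414672
  S → negative
  Lon: 120° + 36/60 + 28/3600 = 120 + 0.600000 + 0.007778 = 120.607778
  W ⇒ negate
Point 5:
  Lat: 11.0147′ = 0.183578°; total 17.183578
  N ⇒ keep positive
  λ: 29.299′ = 0.488317°; total 82.488317
  E ⇒ keep positive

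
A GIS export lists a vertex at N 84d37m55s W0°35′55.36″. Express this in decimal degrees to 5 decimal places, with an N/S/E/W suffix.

84.63194° N, 0.59871° W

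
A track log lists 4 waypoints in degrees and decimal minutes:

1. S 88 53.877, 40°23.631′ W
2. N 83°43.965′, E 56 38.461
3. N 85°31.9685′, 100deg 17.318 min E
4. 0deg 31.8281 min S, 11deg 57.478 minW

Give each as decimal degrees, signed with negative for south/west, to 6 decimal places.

1. -88.897950, -40.393850
2. 83.732750, 56.641017
3. 85.532808, 100.288633
4. -0.530468, -11.957967

Point 1:
  Latitude: 53.877′ = 0.897950°; total 88.8979500
  S ⇒ negate
  λ: 23.631′ = 0.393850°; total 40.3938500
  W ⇒ negate
Point 2:
  Latitude: 43.965′ = 0.732750°; total 83.7327500
  N → positive
  Lon: 56 + 38.461/60 = 56.6410167
  E ⇒ keep positive
Point 3:
  φ: 85 + 31.9685/60 = 85.5328083
  N ⇒ keep positive
  Longitude: 100 + 17.318/60 = 100.2886333
  E ⇒ keep positive
Point 4:
  Lat: 31.8281′ = 0.530468°; total 0.5304683
  hemisphere S, so the sign is −
  Lon: 57.478′ = 0.957967°; total 11.9579667
  hemisphere W, so the sign is −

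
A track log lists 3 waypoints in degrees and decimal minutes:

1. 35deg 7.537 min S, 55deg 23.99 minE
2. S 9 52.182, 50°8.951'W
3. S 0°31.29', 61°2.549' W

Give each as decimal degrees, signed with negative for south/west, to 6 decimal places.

1. -35.125617, 55.399833
2. -9.869700, -50.149183
3. -0.521500, -61.042483

Point 1:
  φ: 7.537′ = 0.125617°; total 35.1256167
  S ⇒ negate
  Longitude: 23.99′ = 0.399833°; total 55.3998333
  E → positive
Point 2:
  φ: 9 + 52.182/60 = 9.8697000
  hemisphere S, so the sign is −
  Longitude: 50 + 8.951/60 = 50.1491833
  W ⇒ negate
Point 3:
  Lat: 0 + 31.29/60 = 0.5215000
  S → negative
  Lon: 2.549′ = 0.042483°; total 61.0424833
  W → negative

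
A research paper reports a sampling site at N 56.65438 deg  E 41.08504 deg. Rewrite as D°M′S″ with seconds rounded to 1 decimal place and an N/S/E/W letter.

Lat: 0.654380° → 39.26280′; 0.26280 × 60 = 15.768″
Lon: whole degrees 41; 5.10240′ → 5′ and 6.144″

56°39′15.8″ N, 41°05′6.1″ E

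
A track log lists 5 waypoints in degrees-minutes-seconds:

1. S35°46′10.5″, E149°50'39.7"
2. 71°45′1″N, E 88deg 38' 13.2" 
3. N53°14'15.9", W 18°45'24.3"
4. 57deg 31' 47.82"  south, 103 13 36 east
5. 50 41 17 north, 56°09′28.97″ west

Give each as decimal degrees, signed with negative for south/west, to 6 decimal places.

1. -35.769583, 149.844361
2. 71.750278, 88.637000
3. 53.237750, -18.756750
4. -57.529950, 103.226667
5. 50.688056, -56.158047

Point 1:
  Latitude: 35° + 46/60 + 10.5/3600 = 35 + 0.766667 + 0.002917 = 35.7695833
  S → negative
  λ: 50′ + 39.7″ = 50.66167′; 149 + 50.66167/60 = 149.8443611
  E ⇒ keep positive
Point 2:
  Latitude: 45′ + 1″ = 45.01667′; 71 + 45.01667/60 = 71.7502778
  N → positive
  Longitude: 88° + 38/60 + 13.2/3600 = 88 + 0.633333 + 0.003667 = 88.6370000
  E → positive
Point 3:
  Latitude: 53 + 14/60 + 15.9/3600 = 53.2377500
  N → positive
  Lon: 18° + 45/60 + 24.3/3600 = 18 + 0.750000 + 0.006750 = 18.7567500
  W → negative
Point 4:
  Lat: 57 + 31/60 + 47.82/3600 = 57.5299500
  hemisphere S, so the sign is −
  Lon: 13′ + 36″ = 13.60000′; 103 + 13.60000/60 = 103.2266667
  E ⇒ keep positive
Point 5:
  Latitude: 50° + 41/60 + 17/3600 = 50 + 0.683333 + 0.004722 = 50.6880556
  N → positive
  Longitude: 9′ + 28.97″ = 9.48283′; 56 + 9.48283/60 = 56.1580472
  W → negative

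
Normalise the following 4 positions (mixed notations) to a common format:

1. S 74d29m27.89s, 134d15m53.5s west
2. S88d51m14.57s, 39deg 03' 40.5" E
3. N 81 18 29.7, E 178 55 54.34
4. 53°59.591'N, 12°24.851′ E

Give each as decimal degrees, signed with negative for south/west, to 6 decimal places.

1. -74.491081, -134.264861
2. -88.854047, 39.061250
3. 81.308250, 178.931761
4. 53.993183, 12.414183

Point 1:
  Lat: 29′ + 27.89″ = 29.46483′; 74 + 29.46483/60 = 74.4910806
  S ⇒ negate
  λ: 134 + 15/60 + 53.5/3600 = 134.2648611
  hemisphere W, so the sign is −
Point 2:
  Latitude: 88° + 51/60 + 14.57/3600 = 88 + 0.850000 + 0.004047 = 88.8540472
  S ⇒ negate
  λ: 39° + 3/60 + 40.5/3600 = 39 + 0.050000 + 0.011250 = 39.0612500
  E → positive
Point 3:
  φ: 18′ + 29.7″ = 18.49500′; 81 + 18.49500/60 = 81.3082500
  N → positive
  λ: 178° + 55/60 + 54.34/3600 = 178 + 0.916667 + 0.015094 = 178.9317611
  E ⇒ keep positive
Point 4:
  φ: 59.591′ = 0.993183°; total 53.9931833
  N → positive
  Longitude: 12 + 24.851/60 = 12.4141833
  E ⇒ keep positive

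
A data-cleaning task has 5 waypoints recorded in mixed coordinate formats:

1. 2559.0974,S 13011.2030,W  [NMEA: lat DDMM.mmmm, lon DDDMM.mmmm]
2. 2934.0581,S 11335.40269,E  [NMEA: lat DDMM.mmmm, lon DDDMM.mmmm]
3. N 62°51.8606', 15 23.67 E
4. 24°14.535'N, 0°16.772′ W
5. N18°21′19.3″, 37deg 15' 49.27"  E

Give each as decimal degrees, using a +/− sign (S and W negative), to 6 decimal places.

1. -25.984957, -130.186717
2. -29.567635, 113.590045
3. 62.864343, 15.394500
4. 24.242250, -0.279533
5. 18.355361, 37.263686

Point 1:
  φ: split at 2 digits → 25° and 59.0974′; 25 + 59.0974/60 = 25.9849567
  S → negative
  Lon: degrees = first 3 digits = 130, minutes = 11.203; 130 + 11.203/60 = 130.1867167
  W → negative
Point 2:
  Latitude: split at 2 digits → 29° and 34.0581′; 29 + 34.0581/60 = 29.5676350
  S → negative
  Longitude: degrees = first 3 digits = 113, minutes = 35.40269; 113 + 35.40269/60 = 113.5900448
  E → positive
Point 3:
  φ: 51.8606′ = 0.864343°; total 62.8643433
  N ⇒ keep positive
  λ: 23.67′ = 0.394500°; total 15.3945000
  E ⇒ keep positive
Point 4:
  Lat: 14.535′ = 0.242250°; total 24.2422500
  N → positive
  Longitude: 16.772′ = 0.279533°; total 0.2795333
  W ⇒ negate
Point 5:
  φ: 18° + 21/60 + 19.3/3600 = 18 + 0.350000 + 0.005361 = 18.3553611
  N → positive
  λ: 37° + 15/60 + 49.27/3600 = 37 + 0.250000 + 0.013686 = 37.2636861
  E ⇒ keep positive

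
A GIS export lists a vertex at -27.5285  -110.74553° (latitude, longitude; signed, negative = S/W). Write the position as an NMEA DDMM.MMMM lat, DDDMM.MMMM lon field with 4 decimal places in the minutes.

2731.7100,S / 11044.7318,W

Latitude is negative → S; |value| = 27.528500
φ: 27° + 0.528500 × 60 = 27° 31.710000′
Longitude is negative → W; |value| = 110.745530
λ: fractional part 0.745530 → 44.731800 minutes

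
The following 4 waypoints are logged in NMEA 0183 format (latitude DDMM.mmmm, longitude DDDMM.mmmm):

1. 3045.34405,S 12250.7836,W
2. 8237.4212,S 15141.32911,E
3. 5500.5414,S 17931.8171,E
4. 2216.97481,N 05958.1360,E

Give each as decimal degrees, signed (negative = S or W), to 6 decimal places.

1. -30.755734, -122.846393
2. -82.623687, 151.688819
3. -55.009023, 179.530285
4. 22.282914, 59.968933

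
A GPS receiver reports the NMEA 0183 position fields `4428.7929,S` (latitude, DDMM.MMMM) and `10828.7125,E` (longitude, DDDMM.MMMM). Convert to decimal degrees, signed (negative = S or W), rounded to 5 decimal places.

Lat: degrees = first 2 digits = 44, minutes = 28.7929; 44 + 28.7929/60 = 44.479882
S → negative
Lon: degrees = first 3 digits = 108, minutes = 28.7125; 108 + 28.7125/60 = 108.478542
E ⇒ keep positive

-44.47988, 108.47854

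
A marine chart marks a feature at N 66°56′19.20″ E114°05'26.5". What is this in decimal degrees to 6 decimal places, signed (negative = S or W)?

66.938667, 114.090694

Latitude: 66 + 56/60 + 19.2/3600 = 66.9386667
N → positive
λ: 114 + 5/60 + 26.5/3600 = 114.0906944
E → positive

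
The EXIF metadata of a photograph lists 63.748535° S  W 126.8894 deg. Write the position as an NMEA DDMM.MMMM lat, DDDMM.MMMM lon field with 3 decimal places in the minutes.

φ: 63° + 0.748535 × 60 = 63° 44.91210′
Longitude: 126° + 0.889400 × 60 = 126° 53.36400′

6344.912,S / 12653.364,W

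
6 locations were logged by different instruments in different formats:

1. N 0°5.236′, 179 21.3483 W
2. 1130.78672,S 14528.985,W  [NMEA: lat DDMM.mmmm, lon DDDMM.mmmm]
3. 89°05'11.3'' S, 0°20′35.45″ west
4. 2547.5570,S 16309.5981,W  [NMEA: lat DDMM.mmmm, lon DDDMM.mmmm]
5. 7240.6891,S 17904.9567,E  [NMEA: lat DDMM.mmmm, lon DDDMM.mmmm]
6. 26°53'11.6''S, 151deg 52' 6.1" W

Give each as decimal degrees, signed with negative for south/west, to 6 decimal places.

1. 0.087267, -179.355805
2. -11.513112, -145.483083
3. -89.086472, -0.343181
4. -25.792617, -163.159968
5. -72.678152, 179.082612
6. -26.886556, -151.868361

Point 1:
  Latitude: 5.236′ = 0.087267°; total 0.0872667
  N → positive
  Lon: 21.3483′ = 0.355805°; total 179.3558050
  hemisphere W, so the sign is −
Point 2:
  Lat: degrees = first 2 digits = 11, minutes = 30.78672; 11 + 30.78672/60 = 11.5131120
  S → negative
  Longitude: split at 3 digits → 145° and 28.985′; 145 + 28.985/60 = 145.4830833
  W → negative
Point 3:
  φ: 5′ + 11.3″ = 5.18833′; 89 + 5.18833/60 = 89.0864722
  hemisphere S, so the sign is −
  Longitude: 0° + 20/60 + 35.45/3600 = 0 + 0.333333 + 0.009847 = 0.3431806
  W → negative
Point 4:
  Latitude: degrees = first 2 digits = 25, minutes = 47.557; 25 + 47.557/60 = 25.7926167
  S → negative
  λ: degrees = first 3 digits = 163, minutes = 9.5981; 163 + 9.5981/60 = 163.1599683
  W ⇒ negate
Point 5:
  φ: degrees = first 2 digits = 72, minutes = 40.6891; 72 + 40.6891/60 = 72.6781517
  hemisphere S, so the sign is −
  λ: degrees = first 3 digits = 179, minutes = 4.9567; 179 + 4.9567/60 = 179.0826117
  E ⇒ keep positive
Point 6:
  Latitude: 26° + 53/60 + 11.6/3600 = 26 + 0.883333 + 0.003222 = 26.8865556
  hemisphere S, so the sign is −
  λ: 52′ + 6.1″ = 52.10167′; 151 + 52.10167/60 = 151.8683611
  W → negative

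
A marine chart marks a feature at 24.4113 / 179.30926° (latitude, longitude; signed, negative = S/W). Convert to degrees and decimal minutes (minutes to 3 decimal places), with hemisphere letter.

24° 24.678′ N, 179° 18.556′ E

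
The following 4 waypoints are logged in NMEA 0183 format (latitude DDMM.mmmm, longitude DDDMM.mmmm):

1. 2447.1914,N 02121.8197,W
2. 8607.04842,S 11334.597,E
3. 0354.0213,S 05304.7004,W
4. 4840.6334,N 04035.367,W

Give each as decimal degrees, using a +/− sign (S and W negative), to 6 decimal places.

Point 1:
  Latitude: split at 2 digits → 24° and 47.1914′; 24 + 47.1914/60 = 24.7865233
  N → positive
  Lon: split at 3 digits → 021° and 21.8197′; 21 + 21.8197/60 = 21.3636617
  W → negative
Point 2:
  Latitude: split at 2 digits → 86° and 7.04842′; 86 + 7.04842/60 = 86.1174737
  S ⇒ negate
  Lon: split at 3 digits → 113° and 34.597′; 113 + 34.597/60 = 113.5766167
  E ⇒ keep positive
Point 3:
  φ: split at 2 digits → 03° and 54.0213′; 3 + 54.0213/60 = 3.9003550
  hemisphere S, so the sign is −
  Longitude: split at 3 digits → 053° and 4.7004′; 53 + 4.7004/60 = 53.0783400
  W → negative
Point 4:
  Lat: split at 2 digits → 48° and 40.6334′; 48 + 40.6334/60 = 48.6772233
  N → positive
  Longitude: degrees = first 3 digits = 40, minutes = 35.367; 40 + 35.367/60 = 40.5894500
  W → negative

1. 24.786523, -21.363662
2. -86.117474, 113.576617
3. -3.900355, -53.078340
4. 48.677223, -40.589450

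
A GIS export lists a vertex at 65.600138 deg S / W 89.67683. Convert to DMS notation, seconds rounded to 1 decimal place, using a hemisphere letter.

Latitude: whole degrees 65; 36.00828′ → 36′ and 0.497″
Longitude: whole degrees 89; 40.60980′ → 40′ and 36.588″

65°36′0.5″ S, 89°40′36.6″ W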